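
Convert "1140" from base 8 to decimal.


Input: "1140" in base 8
Positional expansion:
  Digit '1' (value 1) x 8^3 = 512
  Digit '1' (value 1) x 8^2 = 64
  Digit '4' (value 4) x 8^1 = 32
  Digit '0' (value 0) x 8^0 = 0
Sum = 608

608


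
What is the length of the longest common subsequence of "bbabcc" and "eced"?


LCS of "bbabcc" and "eced"
DP table:
           e    c    e    d
      0    0    0    0    0
  b   0    0    0    0    0
  b   0    0    0    0    0
  a   0    0    0    0    0
  b   0    0    0    0    0
  c   0    0    1    1    1
  c   0    0    1    1    1
LCS length = dp[6][4] = 1

1


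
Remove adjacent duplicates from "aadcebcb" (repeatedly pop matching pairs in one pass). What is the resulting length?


Input: aadcebcb
Stack-based adjacent duplicate removal:
  Read 'a': push. Stack: a
  Read 'a': matches stack top 'a' => pop. Stack: (empty)
  Read 'd': push. Stack: d
  Read 'c': push. Stack: dc
  Read 'e': push. Stack: dce
  Read 'b': push. Stack: dceb
  Read 'c': push. Stack: dcebc
  Read 'b': push. Stack: dcebcb
Final stack: "dcebcb" (length 6)

6


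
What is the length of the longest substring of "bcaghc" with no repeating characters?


Input: "bcaghc"
Sliding window (track last position of each char):
  Position 0 ('b'): window [0,0] length 1 -- new best
  Position 1 ('c'): window [0,1] length 2 -- new best
  Position 2 ('a'): window [0,2] length 3 -- new best
  Position 3 ('g'): window [0,3] length 4 -- new best
  Position 4 ('h'): window [0,4] length 5 -- new best
  Position 5 ('c'): repeat (last at 1), move window start to 2
  Position 5 ('c'): window [2,5] length 4
Longest substring with no repeats: "bcagh" with length 5

5


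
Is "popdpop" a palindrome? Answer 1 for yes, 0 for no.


Input: popdpop
Reversed: popdpop
  Compare pos 0 ('p') with pos 6 ('p'): match
  Compare pos 1 ('o') with pos 5 ('o'): match
  Compare pos 2 ('p') with pos 4 ('p'): match
Result: palindrome

1


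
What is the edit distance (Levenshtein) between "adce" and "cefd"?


Computing edit distance: "adce" -> "cefd"
DP table:
           c    e    f    d
      0    1    2    3    4
  a   1    1    2    3    4
  d   2    2    2    3    3
  c   3    2    3    3    4
  e   4    3    2    3    4
Edit distance = dp[4][4] = 4

4


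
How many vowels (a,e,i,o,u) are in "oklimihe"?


Input: oklimihe
Checking each character:
  'o' at position 0: vowel (running total: 1)
  'k' at position 1: consonant
  'l' at position 2: consonant
  'i' at position 3: vowel (running total: 2)
  'm' at position 4: consonant
  'i' at position 5: vowel (running total: 3)
  'h' at position 6: consonant
  'e' at position 7: vowel (running total: 4)
Total vowels: 4

4


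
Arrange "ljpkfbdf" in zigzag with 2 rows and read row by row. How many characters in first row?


Zigzag "ljpkfbdf" into 2 rows:
Placing characters:
  'l' => row 0
  'j' => row 1
  'p' => row 0
  'k' => row 1
  'f' => row 0
  'b' => row 1
  'd' => row 0
  'f' => row 1
Rows:
  Row 0: "lpfd"
  Row 1: "jkbf"
First row length: 4

4


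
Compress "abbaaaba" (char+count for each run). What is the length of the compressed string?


Input: abbaaaba
Runs:
  'a' x 1 => "a1"
  'b' x 2 => "b2"
  'a' x 3 => "a3"
  'b' x 1 => "b1"
  'a' x 1 => "a1"
Compressed: "a1b2a3b1a1"
Compressed length: 10

10


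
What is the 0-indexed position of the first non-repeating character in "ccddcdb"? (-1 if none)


Input: ccddcdb
Character frequencies:
  'b': 1
  'c': 3
  'd': 3
Scanning left to right for freq == 1:
  Position 0 ('c'): freq=3, skip
  Position 1 ('c'): freq=3, skip
  Position 2 ('d'): freq=3, skip
  Position 3 ('d'): freq=3, skip
  Position 4 ('c'): freq=3, skip
  Position 5 ('d'): freq=3, skip
  Position 6 ('b'): unique! => answer = 6

6


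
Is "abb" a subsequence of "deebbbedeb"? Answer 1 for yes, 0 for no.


Check if "abb" is a subsequence of "deebbbedeb"
Greedy scan:
  Position 0 ('d'): no match needed
  Position 1 ('e'): no match needed
  Position 2 ('e'): no match needed
  Position 3 ('b'): no match needed
  Position 4 ('b'): no match needed
  Position 5 ('b'): no match needed
  Position 6 ('e'): no match needed
  Position 7 ('d'): no match needed
  Position 8 ('e'): no match needed
  Position 9 ('b'): no match needed
Only matched 0/3 characters => not a subsequence

0


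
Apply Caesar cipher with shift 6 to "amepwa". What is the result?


Caesar cipher: shift "amepwa" by 6
  'a' (pos 0) + 6 = pos 6 = 'g'
  'm' (pos 12) + 6 = pos 18 = 's'
  'e' (pos 4) + 6 = pos 10 = 'k'
  'p' (pos 15) + 6 = pos 21 = 'v'
  'w' (pos 22) + 6 = pos 2 = 'c'
  'a' (pos 0) + 6 = pos 6 = 'g'
Result: gskvcg

gskvcg


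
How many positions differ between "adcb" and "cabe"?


Comparing "adcb" and "cabe" position by position:
  Position 0: 'a' vs 'c' => DIFFER
  Position 1: 'd' vs 'a' => DIFFER
  Position 2: 'c' vs 'b' => DIFFER
  Position 3: 'b' vs 'e' => DIFFER
Positions that differ: 4

4


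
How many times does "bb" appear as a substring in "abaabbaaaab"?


Searching for "bb" in "abaabbaaaab"
Scanning each position:
  Position 0: "ab" => no
  Position 1: "ba" => no
  Position 2: "aa" => no
  Position 3: "ab" => no
  Position 4: "bb" => MATCH
  Position 5: "ba" => no
  Position 6: "aa" => no
  Position 7: "aa" => no
  Position 8: "aa" => no
  Position 9: "ab" => no
Total occurrences: 1

1


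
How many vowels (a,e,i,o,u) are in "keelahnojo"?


Input: keelahnojo
Checking each character:
  'k' at position 0: consonant
  'e' at position 1: vowel (running total: 1)
  'e' at position 2: vowel (running total: 2)
  'l' at position 3: consonant
  'a' at position 4: vowel (running total: 3)
  'h' at position 5: consonant
  'n' at position 6: consonant
  'o' at position 7: vowel (running total: 4)
  'j' at position 8: consonant
  'o' at position 9: vowel (running total: 5)
Total vowels: 5

5


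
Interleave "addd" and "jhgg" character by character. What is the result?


Interleaving "addd" and "jhgg":
  Position 0: 'a' from first, 'j' from second => "aj"
  Position 1: 'd' from first, 'h' from second => "dh"
  Position 2: 'd' from first, 'g' from second => "dg"
  Position 3: 'd' from first, 'g' from second => "dg"
Result: ajdhdgdg

ajdhdgdg


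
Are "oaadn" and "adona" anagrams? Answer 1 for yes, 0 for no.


Strings: "oaadn", "adona"
Sorted first:  aadno
Sorted second: aadno
Sorted forms match => anagrams

1


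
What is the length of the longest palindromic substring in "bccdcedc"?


Input: "bccdcedc"
Checking substrings for palindromes:
  [2:5] "cdc" (len 3) => palindrome
  [1:3] "cc" (len 2) => palindrome
Longest palindromic substring: "cdc" with length 3

3


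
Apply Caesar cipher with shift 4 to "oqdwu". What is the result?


Caesar cipher: shift "oqdwu" by 4
  'o' (pos 14) + 4 = pos 18 = 's'
  'q' (pos 16) + 4 = pos 20 = 'u'
  'd' (pos 3) + 4 = pos 7 = 'h'
  'w' (pos 22) + 4 = pos 0 = 'a'
  'u' (pos 20) + 4 = pos 24 = 'y'
Result: suhay

suhay


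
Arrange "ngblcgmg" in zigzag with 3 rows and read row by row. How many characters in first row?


Zigzag "ngblcgmg" into 3 rows:
Placing characters:
  'n' => row 0
  'g' => row 1
  'b' => row 2
  'l' => row 1
  'c' => row 0
  'g' => row 1
  'm' => row 2
  'g' => row 1
Rows:
  Row 0: "nc"
  Row 1: "glgg"
  Row 2: "bm"
First row length: 2

2


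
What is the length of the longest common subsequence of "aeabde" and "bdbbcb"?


LCS of "aeabde" and "bdbbcb"
DP table:
           b    d    b    b    c    b
      0    0    0    0    0    0    0
  a   0    0    0    0    0    0    0
  e   0    0    0    0    0    0    0
  a   0    0    0    0    0    0    0
  b   0    1    1    1    1    1    1
  d   0    1    2    2    2    2    2
  e   0    1    2    2    2    2    2
LCS length = dp[6][6] = 2

2


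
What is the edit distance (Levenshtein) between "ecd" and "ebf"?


Computing edit distance: "ecd" -> "ebf"
DP table:
           e    b    f
      0    1    2    3
  e   1    0    1    2
  c   2    1    1    2
  d   3    2    2    2
Edit distance = dp[3][3] = 2

2


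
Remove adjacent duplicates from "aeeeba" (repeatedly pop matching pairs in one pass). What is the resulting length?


Input: aeeeba
Stack-based adjacent duplicate removal:
  Read 'a': push. Stack: a
  Read 'e': push. Stack: ae
  Read 'e': matches stack top 'e' => pop. Stack: a
  Read 'e': push. Stack: ae
  Read 'b': push. Stack: aeb
  Read 'a': push. Stack: aeba
Final stack: "aeba" (length 4)

4


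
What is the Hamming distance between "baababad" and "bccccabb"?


Comparing "baababad" and "bccccabb" position by position:
  Position 0: 'b' vs 'b' => same
  Position 1: 'a' vs 'c' => differ
  Position 2: 'a' vs 'c' => differ
  Position 3: 'b' vs 'c' => differ
  Position 4: 'a' vs 'c' => differ
  Position 5: 'b' vs 'a' => differ
  Position 6: 'a' vs 'b' => differ
  Position 7: 'd' vs 'b' => differ
Total differences (Hamming distance): 7

7


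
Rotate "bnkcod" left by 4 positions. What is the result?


Input: "bnkcod", rotate left by 4
First 4 characters: "bnkc"
Remaining characters: "od"
Concatenate remaining + first: "od" + "bnkc" = "odbnkc"

odbnkc


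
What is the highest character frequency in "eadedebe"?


Input: eadedebe
Character counts:
  'a': 1
  'b': 1
  'd': 2
  'e': 4
Maximum frequency: 4

4


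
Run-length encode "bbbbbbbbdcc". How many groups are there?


Input: bbbbbbbbdcc
Scanning for consecutive runs:
  Group 1: 'b' x 8 (positions 0-7)
  Group 2: 'd' x 1 (positions 8-8)
  Group 3: 'c' x 2 (positions 9-10)
Total groups: 3

3


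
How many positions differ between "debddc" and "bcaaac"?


Comparing "debddc" and "bcaaac" position by position:
  Position 0: 'd' vs 'b' => DIFFER
  Position 1: 'e' vs 'c' => DIFFER
  Position 2: 'b' vs 'a' => DIFFER
  Position 3: 'd' vs 'a' => DIFFER
  Position 4: 'd' vs 'a' => DIFFER
  Position 5: 'c' vs 'c' => same
Positions that differ: 5

5


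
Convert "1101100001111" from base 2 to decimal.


Input: "1101100001111" in base 2
Positional expansion:
  Digit '1' (value 1) x 2^12 = 4096
  Digit '1' (value 1) x 2^11 = 2048
  Digit '0' (value 0) x 2^10 = 0
  Digit '1' (value 1) x 2^9 = 512
  Digit '1' (value 1) x 2^8 = 256
  Digit '0' (value 0) x 2^7 = 0
  Digit '0' (value 0) x 2^6 = 0
  Digit '0' (value 0) x 2^5 = 0
  Digit '0' (value 0) x 2^4 = 0
  Digit '1' (value 1) x 2^3 = 8
  Digit '1' (value 1) x 2^2 = 4
  Digit '1' (value 1) x 2^1 = 2
  Digit '1' (value 1) x 2^0 = 1
Sum = 6927

6927


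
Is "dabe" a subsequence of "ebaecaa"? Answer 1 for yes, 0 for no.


Check if "dabe" is a subsequence of "ebaecaa"
Greedy scan:
  Position 0 ('e'): no match needed
  Position 1 ('b'): no match needed
  Position 2 ('a'): no match needed
  Position 3 ('e'): no match needed
  Position 4 ('c'): no match needed
  Position 5 ('a'): no match needed
  Position 6 ('a'): no match needed
Only matched 0/4 characters => not a subsequence

0


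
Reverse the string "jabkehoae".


Input: jabkehoae
Reading characters right to left:
  Position 8: 'e'
  Position 7: 'a'
  Position 6: 'o'
  Position 5: 'h'
  Position 4: 'e'
  Position 3: 'k'
  Position 2: 'b'
  Position 1: 'a'
  Position 0: 'j'
Reversed: eaohekbaj

eaohekbaj


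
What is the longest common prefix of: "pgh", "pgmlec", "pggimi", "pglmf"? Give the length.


Words: pgh, pgmlec, pggimi, pglmf
  Position 0: all 'p' => match
  Position 1: all 'g' => match
  Position 2: ('h', 'm', 'g', 'l') => mismatch, stop
LCP = "pg" (length 2)

2


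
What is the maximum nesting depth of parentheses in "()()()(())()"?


Input: "()()()(())()"
Tracking depth:
  Position 0 '(': depth becomes 1
  Position 1 ')': depth becomes 0
  Position 2 '(': depth becomes 1
  Position 3 ')': depth becomes 0
  Position 4 '(': depth becomes 1
  Position 5 ')': depth becomes 0
  Position 6 '(': depth becomes 1
  Position 7 '(': depth becomes 2
  Position 8 ')': depth becomes 1
  Position 9 ')': depth becomes 0
  Position 10 '(': depth becomes 1
  Position 11 ')': depth becomes 0
Maximum depth reached: 2

2


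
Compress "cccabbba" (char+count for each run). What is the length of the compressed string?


Input: cccabbba
Runs:
  'c' x 3 => "c3"
  'a' x 1 => "a1"
  'b' x 3 => "b3"
  'a' x 1 => "a1"
Compressed: "c3a1b3a1"
Compressed length: 8

8


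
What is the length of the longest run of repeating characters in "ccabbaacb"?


Input: "ccabbaacb"
Scanning for longest run:
  Position 1 ('c'): continues run of 'c', length=2
  Position 2 ('a'): new char, reset run to 1
  Position 3 ('b'): new char, reset run to 1
  Position 4 ('b'): continues run of 'b', length=2
  Position 5 ('a'): new char, reset run to 1
  Position 6 ('a'): continues run of 'a', length=2
  Position 7 ('c'): new char, reset run to 1
  Position 8 ('b'): new char, reset run to 1
Longest run: 'c' with length 2

2


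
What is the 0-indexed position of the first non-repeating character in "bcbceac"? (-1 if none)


Input: bcbceac
Character frequencies:
  'a': 1
  'b': 2
  'c': 3
  'e': 1
Scanning left to right for freq == 1:
  Position 0 ('b'): freq=2, skip
  Position 1 ('c'): freq=3, skip
  Position 2 ('b'): freq=2, skip
  Position 3 ('c'): freq=3, skip
  Position 4 ('e'): unique! => answer = 4

4


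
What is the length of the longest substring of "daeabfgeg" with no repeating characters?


Input: "daeabfgeg"
Sliding window (track last position of each char):
  Position 0 ('d'): window [0,0] length 1 -- new best
  Position 1 ('a'): window [0,1] length 2 -- new best
  Position 2 ('e'): window [0,2] length 3 -- new best
  Position 3 ('a'): repeat (last at 1), move window start to 2
  Position 3 ('a'): window [2,3] length 2
  Position 4 ('b'): window [2,4] length 3
  Position 5 ('f'): window [2,5] length 4 -- new best
  Position 6 ('g'): window [2,6] length 5 -- new best
  Position 7 ('e'): repeat (last at 2), move window start to 3
  Position 7 ('e'): window [3,7] length 5
  Position 8 ('g'): repeat (last at 6), move window start to 7
  Position 8 ('g'): window [7,8] length 2
Longest substring with no repeats: "eabfg" with length 5

5


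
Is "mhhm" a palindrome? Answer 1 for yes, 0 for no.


Input: mhhm
Reversed: mhhm
  Compare pos 0 ('m') with pos 3 ('m'): match
  Compare pos 1 ('h') with pos 2 ('h'): match
Result: palindrome

1


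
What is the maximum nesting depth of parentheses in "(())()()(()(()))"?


Input: "(())()()(()(()))"
Tracking depth:
  Position 0 '(': depth becomes 1
  Position 1 '(': depth becomes 2
  Position 2 ')': depth becomes 1
  Position 3 ')': depth becomes 0
  Position 4 '(': depth becomes 1
  Position 5 ')': depth becomes 0
  Position 6 '(': depth becomes 1
  Position 7 ')': depth becomes 0
  Position 8 '(': depth becomes 1
  Position 9 '(': depth becomes 2
  Position 10 ')': depth becomes 1
  Position 11 '(': depth becomes 2
  Position 12 '(': depth becomes 3
  Position 13 ')': depth becomes 2
  Position 14 ')': depth becomes 1
  Position 15 ')': depth becomes 0
Maximum depth reached: 3

3


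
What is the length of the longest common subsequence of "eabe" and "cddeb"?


LCS of "eabe" and "cddeb"
DP table:
           c    d    d    e    b
      0    0    0    0    0    0
  e   0    0    0    0    1    1
  a   0    0    0    0    1    1
  b   0    0    0    0    1    2
  e   0    0    0    0    1    2
LCS length = dp[4][5] = 2

2


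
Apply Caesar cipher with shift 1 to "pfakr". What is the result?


Caesar cipher: shift "pfakr" by 1
  'p' (pos 15) + 1 = pos 16 = 'q'
  'f' (pos 5) + 1 = pos 6 = 'g'
  'a' (pos 0) + 1 = pos 1 = 'b'
  'k' (pos 10) + 1 = pos 11 = 'l'
  'r' (pos 17) + 1 = pos 18 = 's'
Result: qgbls

qgbls


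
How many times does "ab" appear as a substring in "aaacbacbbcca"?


Searching for "ab" in "aaacbacbbcca"
Scanning each position:
  Position 0: "aa" => no
  Position 1: "aa" => no
  Position 2: "ac" => no
  Position 3: "cb" => no
  Position 4: "ba" => no
  Position 5: "ac" => no
  Position 6: "cb" => no
  Position 7: "bb" => no
  Position 8: "bc" => no
  Position 9: "cc" => no
  Position 10: "ca" => no
Total occurrences: 0

0


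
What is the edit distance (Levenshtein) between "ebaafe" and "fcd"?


Computing edit distance: "ebaafe" -> "fcd"
DP table:
           f    c    d
      0    1    2    3
  e   1    1    2    3
  b   2    2    2    3
  a   3    3    3    3
  a   4    4    4    4
  f   5    4    5    5
  e   6    5    5    6
Edit distance = dp[6][3] = 6

6


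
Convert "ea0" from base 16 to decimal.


Input: "ea0" in base 16
Positional expansion:
  Digit 'e' (value 14) x 16^2 = 3584
  Digit 'a' (value 10) x 16^1 = 160
  Digit '0' (value 0) x 16^0 = 0
Sum = 3744

3744


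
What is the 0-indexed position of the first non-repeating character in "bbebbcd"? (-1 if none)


Input: bbebbcd
Character frequencies:
  'b': 4
  'c': 1
  'd': 1
  'e': 1
Scanning left to right for freq == 1:
  Position 0 ('b'): freq=4, skip
  Position 1 ('b'): freq=4, skip
  Position 2 ('e'): unique! => answer = 2

2


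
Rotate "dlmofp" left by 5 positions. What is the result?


Input: "dlmofp", rotate left by 5
First 5 characters: "dlmof"
Remaining characters: "p"
Concatenate remaining + first: "p" + "dlmof" = "pdlmof"

pdlmof


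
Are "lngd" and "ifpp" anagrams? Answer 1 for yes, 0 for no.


Strings: "lngd", "ifpp"
Sorted first:  dgln
Sorted second: fipp
Differ at position 0: 'd' vs 'f' => not anagrams

0


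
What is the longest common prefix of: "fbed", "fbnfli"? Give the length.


Words: fbed, fbnfli
  Position 0: all 'f' => match
  Position 1: all 'b' => match
  Position 2: ('e', 'n') => mismatch, stop
LCP = "fb" (length 2)

2


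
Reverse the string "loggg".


Input: loggg
Reading characters right to left:
  Position 4: 'g'
  Position 3: 'g'
  Position 2: 'g'
  Position 1: 'o'
  Position 0: 'l'
Reversed: gggol

gggol


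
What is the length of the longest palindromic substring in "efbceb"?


Input: "efbceb"
Checking substrings for palindromes:
  No multi-char palindromic substrings found
Longest palindromic substring: "e" with length 1

1


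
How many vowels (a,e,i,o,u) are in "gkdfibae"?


Input: gkdfibae
Checking each character:
  'g' at position 0: consonant
  'k' at position 1: consonant
  'd' at position 2: consonant
  'f' at position 3: consonant
  'i' at position 4: vowel (running total: 1)
  'b' at position 5: consonant
  'a' at position 6: vowel (running total: 2)
  'e' at position 7: vowel (running total: 3)
Total vowels: 3

3


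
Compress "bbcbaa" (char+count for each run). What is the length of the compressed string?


Input: bbcbaa
Runs:
  'b' x 2 => "b2"
  'c' x 1 => "c1"
  'b' x 1 => "b1"
  'a' x 2 => "a2"
Compressed: "b2c1b1a2"
Compressed length: 8

8


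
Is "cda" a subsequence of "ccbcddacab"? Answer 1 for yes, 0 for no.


Check if "cda" is a subsequence of "ccbcddacab"
Greedy scan:
  Position 0 ('c'): matches sub[0] = 'c'
  Position 1 ('c'): no match needed
  Position 2 ('b'): no match needed
  Position 3 ('c'): no match needed
  Position 4 ('d'): matches sub[1] = 'd'
  Position 5 ('d'): no match needed
  Position 6 ('a'): matches sub[2] = 'a'
  Position 7 ('c'): no match needed
  Position 8 ('a'): no match needed
  Position 9 ('b'): no match needed
All 3 characters matched => is a subsequence

1


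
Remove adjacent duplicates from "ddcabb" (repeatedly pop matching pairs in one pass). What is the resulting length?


Input: ddcabb
Stack-based adjacent duplicate removal:
  Read 'd': push. Stack: d
  Read 'd': matches stack top 'd' => pop. Stack: (empty)
  Read 'c': push. Stack: c
  Read 'a': push. Stack: ca
  Read 'b': push. Stack: cab
  Read 'b': matches stack top 'b' => pop. Stack: ca
Final stack: "ca" (length 2)

2


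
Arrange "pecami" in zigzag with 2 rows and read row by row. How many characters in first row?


Zigzag "pecami" into 2 rows:
Placing characters:
  'p' => row 0
  'e' => row 1
  'c' => row 0
  'a' => row 1
  'm' => row 0
  'i' => row 1
Rows:
  Row 0: "pcm"
  Row 1: "eai"
First row length: 3

3


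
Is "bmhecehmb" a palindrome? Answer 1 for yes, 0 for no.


Input: bmhecehmb
Reversed: bmhecehmb
  Compare pos 0 ('b') with pos 8 ('b'): match
  Compare pos 1 ('m') with pos 7 ('m'): match
  Compare pos 2 ('h') with pos 6 ('h'): match
  Compare pos 3 ('e') with pos 5 ('e'): match
Result: palindrome

1


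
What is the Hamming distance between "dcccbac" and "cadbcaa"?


Comparing "dcccbac" and "cadbcaa" position by position:
  Position 0: 'd' vs 'c' => differ
  Position 1: 'c' vs 'a' => differ
  Position 2: 'c' vs 'd' => differ
  Position 3: 'c' vs 'b' => differ
  Position 4: 'b' vs 'c' => differ
  Position 5: 'a' vs 'a' => same
  Position 6: 'c' vs 'a' => differ
Total differences (Hamming distance): 6

6


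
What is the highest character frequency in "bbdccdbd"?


Input: bbdccdbd
Character counts:
  'b': 3
  'c': 2
  'd': 3
Maximum frequency: 3

3


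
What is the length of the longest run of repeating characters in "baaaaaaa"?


Input: "baaaaaaa"
Scanning for longest run:
  Position 1 ('a'): new char, reset run to 1
  Position 2 ('a'): continues run of 'a', length=2
  Position 3 ('a'): continues run of 'a', length=3
  Position 4 ('a'): continues run of 'a', length=4
  Position 5 ('a'): continues run of 'a', length=5
  Position 6 ('a'): continues run of 'a', length=6
  Position 7 ('a'): continues run of 'a', length=7
Longest run: 'a' with length 7

7


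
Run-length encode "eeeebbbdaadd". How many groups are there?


Input: eeeebbbdaadd
Scanning for consecutive runs:
  Group 1: 'e' x 4 (positions 0-3)
  Group 2: 'b' x 3 (positions 4-6)
  Group 3: 'd' x 1 (positions 7-7)
  Group 4: 'a' x 2 (positions 8-9)
  Group 5: 'd' x 2 (positions 10-11)
Total groups: 5

5


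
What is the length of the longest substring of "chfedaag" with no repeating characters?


Input: "chfedaag"
Sliding window (track last position of each char):
  Position 0 ('c'): window [0,0] length 1 -- new best
  Position 1 ('h'): window [0,1] length 2 -- new best
  Position 2 ('f'): window [0,2] length 3 -- new best
  Position 3 ('e'): window [0,3] length 4 -- new best
  Position 4 ('d'): window [0,4] length 5 -- new best
  Position 5 ('a'): window [0,5] length 6 -- new best
  Position 6 ('a'): repeat (last at 5), move window start to 6
  Position 6 ('a'): window [6,6] length 1
  Position 7 ('g'): window [6,7] length 2
Longest substring with no repeats: "chfeda" with length 6

6


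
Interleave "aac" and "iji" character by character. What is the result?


Interleaving "aac" and "iji":
  Position 0: 'a' from first, 'i' from second => "ai"
  Position 1: 'a' from first, 'j' from second => "aj"
  Position 2: 'c' from first, 'i' from second => "ci"
Result: aiajci

aiajci


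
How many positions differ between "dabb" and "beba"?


Comparing "dabb" and "beba" position by position:
  Position 0: 'd' vs 'b' => DIFFER
  Position 1: 'a' vs 'e' => DIFFER
  Position 2: 'b' vs 'b' => same
  Position 3: 'b' vs 'a' => DIFFER
Positions that differ: 3

3


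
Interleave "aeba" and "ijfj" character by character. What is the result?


Interleaving "aeba" and "ijfj":
  Position 0: 'a' from first, 'i' from second => "ai"
  Position 1: 'e' from first, 'j' from second => "ej"
  Position 2: 'b' from first, 'f' from second => "bf"
  Position 3: 'a' from first, 'j' from second => "aj"
Result: aiejbfaj

aiejbfaj


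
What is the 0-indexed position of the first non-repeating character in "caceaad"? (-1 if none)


Input: caceaad
Character frequencies:
  'a': 3
  'c': 2
  'd': 1
  'e': 1
Scanning left to right for freq == 1:
  Position 0 ('c'): freq=2, skip
  Position 1 ('a'): freq=3, skip
  Position 2 ('c'): freq=2, skip
  Position 3 ('e'): unique! => answer = 3

3


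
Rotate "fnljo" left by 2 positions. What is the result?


Input: "fnljo", rotate left by 2
First 2 characters: "fn"
Remaining characters: "ljo"
Concatenate remaining + first: "ljo" + "fn" = "ljofn"

ljofn


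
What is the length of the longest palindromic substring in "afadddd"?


Input: "afadddd"
Checking substrings for palindromes:
  [3:7] "dddd" (len 4) => palindrome
  [0:3] "afa" (len 3) => palindrome
  [3:6] "ddd" (len 3) => palindrome
  [4:7] "ddd" (len 3) => palindrome
  [3:5] "dd" (len 2) => palindrome
  [4:6] "dd" (len 2) => palindrome
Longest palindromic substring: "dddd" with length 4

4


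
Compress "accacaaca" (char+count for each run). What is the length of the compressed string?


Input: accacaaca
Runs:
  'a' x 1 => "a1"
  'c' x 2 => "c2"
  'a' x 1 => "a1"
  'c' x 1 => "c1"
  'a' x 2 => "a2"
  'c' x 1 => "c1"
  'a' x 1 => "a1"
Compressed: "a1c2a1c1a2c1a1"
Compressed length: 14

14


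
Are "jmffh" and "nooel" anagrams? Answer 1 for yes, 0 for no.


Strings: "jmffh", "nooel"
Sorted first:  ffhjm
Sorted second: elnoo
Differ at position 0: 'f' vs 'e' => not anagrams

0


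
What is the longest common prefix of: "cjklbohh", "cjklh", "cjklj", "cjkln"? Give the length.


Words: cjklbohh, cjklh, cjklj, cjkln
  Position 0: all 'c' => match
  Position 1: all 'j' => match
  Position 2: all 'k' => match
  Position 3: all 'l' => match
  Position 4: ('b', 'h', 'j', 'n') => mismatch, stop
LCP = "cjkl" (length 4)

4


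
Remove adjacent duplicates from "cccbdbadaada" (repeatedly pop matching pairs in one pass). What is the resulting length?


Input: cccbdbadaada
Stack-based adjacent duplicate removal:
  Read 'c': push. Stack: c
  Read 'c': matches stack top 'c' => pop. Stack: (empty)
  Read 'c': push. Stack: c
  Read 'b': push. Stack: cb
  Read 'd': push. Stack: cbd
  Read 'b': push. Stack: cbdb
  Read 'a': push. Stack: cbdba
  Read 'd': push. Stack: cbdbad
  Read 'a': push. Stack: cbdbada
  Read 'a': matches stack top 'a' => pop. Stack: cbdbad
  Read 'd': matches stack top 'd' => pop. Stack: cbdba
  Read 'a': matches stack top 'a' => pop. Stack: cbdb
Final stack: "cbdb" (length 4)

4


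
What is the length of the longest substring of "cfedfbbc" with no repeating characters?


Input: "cfedfbbc"
Sliding window (track last position of each char):
  Position 0 ('c'): window [0,0] length 1 -- new best
  Position 1 ('f'): window [0,1] length 2 -- new best
  Position 2 ('e'): window [0,2] length 3 -- new best
  Position 3 ('d'): window [0,3] length 4 -- new best
  Position 4 ('f'): repeat (last at 1), move window start to 2
  Position 4 ('f'): window [2,4] length 3
  Position 5 ('b'): window [2,5] length 4
  Position 6 ('b'): repeat (last at 5), move window start to 6
  Position 6 ('b'): window [6,6] length 1
  Position 7 ('c'): window [6,7] length 2
Longest substring with no repeats: "cfed" with length 4

4


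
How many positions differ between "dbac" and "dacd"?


Comparing "dbac" and "dacd" position by position:
  Position 0: 'd' vs 'd' => same
  Position 1: 'b' vs 'a' => DIFFER
  Position 2: 'a' vs 'c' => DIFFER
  Position 3: 'c' vs 'd' => DIFFER
Positions that differ: 3

3


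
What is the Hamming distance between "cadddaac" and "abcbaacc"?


Comparing "cadddaac" and "abcbaacc" position by position:
  Position 0: 'c' vs 'a' => differ
  Position 1: 'a' vs 'b' => differ
  Position 2: 'd' vs 'c' => differ
  Position 3: 'd' vs 'b' => differ
  Position 4: 'd' vs 'a' => differ
  Position 5: 'a' vs 'a' => same
  Position 6: 'a' vs 'c' => differ
  Position 7: 'c' vs 'c' => same
Total differences (Hamming distance): 6

6


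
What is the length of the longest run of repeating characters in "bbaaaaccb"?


Input: "bbaaaaccb"
Scanning for longest run:
  Position 1 ('b'): continues run of 'b', length=2
  Position 2 ('a'): new char, reset run to 1
  Position 3 ('a'): continues run of 'a', length=2
  Position 4 ('a'): continues run of 'a', length=3
  Position 5 ('a'): continues run of 'a', length=4
  Position 6 ('c'): new char, reset run to 1
  Position 7 ('c'): continues run of 'c', length=2
  Position 8 ('b'): new char, reset run to 1
Longest run: 'a' with length 4

4


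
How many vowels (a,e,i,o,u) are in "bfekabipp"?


Input: bfekabipp
Checking each character:
  'b' at position 0: consonant
  'f' at position 1: consonant
  'e' at position 2: vowel (running total: 1)
  'k' at position 3: consonant
  'a' at position 4: vowel (running total: 2)
  'b' at position 5: consonant
  'i' at position 6: vowel (running total: 3)
  'p' at position 7: consonant
  'p' at position 8: consonant
Total vowels: 3

3


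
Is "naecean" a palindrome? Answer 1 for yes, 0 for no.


Input: naecean
Reversed: naecean
  Compare pos 0 ('n') with pos 6 ('n'): match
  Compare pos 1 ('a') with pos 5 ('a'): match
  Compare pos 2 ('e') with pos 4 ('e'): match
Result: palindrome

1


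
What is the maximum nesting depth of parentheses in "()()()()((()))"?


Input: "()()()()((()))"
Tracking depth:
  Position 0 '(': depth becomes 1
  Position 1 ')': depth becomes 0
  Position 2 '(': depth becomes 1
  Position 3 ')': depth becomes 0
  Position 4 '(': depth becomes 1
  Position 5 ')': depth becomes 0
  Position 6 '(': depth becomes 1
  Position 7 ')': depth becomes 0
  Position 8 '(': depth becomes 1
  Position 9 '(': depth becomes 2
  Position 10 '(': depth becomes 3
  Position 11 ')': depth becomes 2
  Position 12 ')': depth becomes 1
  Position 13 ')': depth becomes 0
Maximum depth reached: 3

3


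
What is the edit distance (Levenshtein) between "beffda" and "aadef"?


Computing edit distance: "beffda" -> "aadef"
DP table:
           a    a    d    e    f
      0    1    2    3    4    5
  b   1    1    2    3    4    5
  e   2    2    2    3    3    4
  f   3    3    3    3    4    3
  f   4    4    4    4    4    4
  d   5    5    5    4    5    5
  a   6    5    5    5    5    6
Edit distance = dp[6][5] = 6

6


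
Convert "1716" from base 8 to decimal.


Input: "1716" in base 8
Positional expansion:
  Digit '1' (value 1) x 8^3 = 512
  Digit '7' (value 7) x 8^2 = 448
  Digit '1' (value 1) x 8^1 = 8
  Digit '6' (value 6) x 8^0 = 6
Sum = 974

974


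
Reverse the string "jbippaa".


Input: jbippaa
Reading characters right to left:
  Position 6: 'a'
  Position 5: 'a'
  Position 4: 'p'
  Position 3: 'p'
  Position 2: 'i'
  Position 1: 'b'
  Position 0: 'j'
Reversed: aappibj

aappibj


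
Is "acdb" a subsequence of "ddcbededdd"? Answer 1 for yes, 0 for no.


Check if "acdb" is a subsequence of "ddcbededdd"
Greedy scan:
  Position 0 ('d'): no match needed
  Position 1 ('d'): no match needed
  Position 2 ('c'): no match needed
  Position 3 ('b'): no match needed
  Position 4 ('e'): no match needed
  Position 5 ('d'): no match needed
  Position 6 ('e'): no match needed
  Position 7 ('d'): no match needed
  Position 8 ('d'): no match needed
  Position 9 ('d'): no match needed
Only matched 0/4 characters => not a subsequence

0


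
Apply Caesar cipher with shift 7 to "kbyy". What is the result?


Caesar cipher: shift "kbyy" by 7
  'k' (pos 10) + 7 = pos 17 = 'r'
  'b' (pos 1) + 7 = pos 8 = 'i'
  'y' (pos 24) + 7 = pos 5 = 'f'
  'y' (pos 24) + 7 = pos 5 = 'f'
Result: riff

riff


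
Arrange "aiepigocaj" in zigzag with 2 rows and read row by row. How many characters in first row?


Zigzag "aiepigocaj" into 2 rows:
Placing characters:
  'a' => row 0
  'i' => row 1
  'e' => row 0
  'p' => row 1
  'i' => row 0
  'g' => row 1
  'o' => row 0
  'c' => row 1
  'a' => row 0
  'j' => row 1
Rows:
  Row 0: "aeioa"
  Row 1: "ipgcj"
First row length: 5

5


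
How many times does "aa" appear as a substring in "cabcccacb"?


Searching for "aa" in "cabcccacb"
Scanning each position:
  Position 0: "ca" => no
  Position 1: "ab" => no
  Position 2: "bc" => no
  Position 3: "cc" => no
  Position 4: "cc" => no
  Position 5: "ca" => no
  Position 6: "ac" => no
  Position 7: "cb" => no
Total occurrences: 0

0


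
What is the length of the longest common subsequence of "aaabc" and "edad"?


LCS of "aaabc" and "edad"
DP table:
           e    d    a    d
      0    0    0    0    0
  a   0    0    0    1    1
  a   0    0    0    1    1
  a   0    0    0    1    1
  b   0    0    0    1    1
  c   0    0    0    1    1
LCS length = dp[5][4] = 1

1


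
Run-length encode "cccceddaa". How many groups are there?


Input: cccceddaa
Scanning for consecutive runs:
  Group 1: 'c' x 4 (positions 0-3)
  Group 2: 'e' x 1 (positions 4-4)
  Group 3: 'd' x 2 (positions 5-6)
  Group 4: 'a' x 2 (positions 7-8)
Total groups: 4

4


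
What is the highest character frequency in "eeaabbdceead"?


Input: eeaabbdceead
Character counts:
  'a': 3
  'b': 2
  'c': 1
  'd': 2
  'e': 4
Maximum frequency: 4

4


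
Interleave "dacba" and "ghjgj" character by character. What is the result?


Interleaving "dacba" and "ghjgj":
  Position 0: 'd' from first, 'g' from second => "dg"
  Position 1: 'a' from first, 'h' from second => "ah"
  Position 2: 'c' from first, 'j' from second => "cj"
  Position 3: 'b' from first, 'g' from second => "bg"
  Position 4: 'a' from first, 'j' from second => "aj"
Result: dgahcjbgaj

dgahcjbgaj


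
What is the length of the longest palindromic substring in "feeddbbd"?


Input: "feeddbbd"
Checking substrings for palindromes:
  [4:8] "dbbd" (len 4) => palindrome
  [1:3] "ee" (len 2) => palindrome
  [3:5] "dd" (len 2) => palindrome
  [5:7] "bb" (len 2) => palindrome
Longest palindromic substring: "dbbd" with length 4

4


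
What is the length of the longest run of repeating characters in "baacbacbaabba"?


Input: "baacbacbaabba"
Scanning for longest run:
  Position 1 ('a'): new char, reset run to 1
  Position 2 ('a'): continues run of 'a', length=2
  Position 3 ('c'): new char, reset run to 1
  Position 4 ('b'): new char, reset run to 1
  Position 5 ('a'): new char, reset run to 1
  Position 6 ('c'): new char, reset run to 1
  Position 7 ('b'): new char, reset run to 1
  Position 8 ('a'): new char, reset run to 1
  Position 9 ('a'): continues run of 'a', length=2
  Position 10 ('b'): new char, reset run to 1
  Position 11 ('b'): continues run of 'b', length=2
  Position 12 ('a'): new char, reset run to 1
Longest run: 'a' with length 2

2


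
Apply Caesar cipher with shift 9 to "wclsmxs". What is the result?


Caesar cipher: shift "wclsmxs" by 9
  'w' (pos 22) + 9 = pos 5 = 'f'
  'c' (pos 2) + 9 = pos 11 = 'l'
  'l' (pos 11) + 9 = pos 20 = 'u'
  's' (pos 18) + 9 = pos 1 = 'b'
  'm' (pos 12) + 9 = pos 21 = 'v'
  'x' (pos 23) + 9 = pos 6 = 'g'
  's' (pos 18) + 9 = pos 1 = 'b'
Result: flubvgb

flubvgb


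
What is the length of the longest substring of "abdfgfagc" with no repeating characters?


Input: "abdfgfagc"
Sliding window (track last position of each char):
  Position 0 ('a'): window [0,0] length 1 -- new best
  Position 1 ('b'): window [0,1] length 2 -- new best
  Position 2 ('d'): window [0,2] length 3 -- new best
  Position 3 ('f'): window [0,3] length 4 -- new best
  Position 4 ('g'): window [0,4] length 5 -- new best
  Position 5 ('f'): repeat (last at 3), move window start to 4
  Position 5 ('f'): window [4,5] length 2
  Position 6 ('a'): window [4,6] length 3
  Position 7 ('g'): repeat (last at 4), move window start to 5
  Position 7 ('g'): window [5,7] length 3
  Position 8 ('c'): window [5,8] length 4
Longest substring with no repeats: "abdfg" with length 5

5


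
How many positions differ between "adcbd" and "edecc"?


Comparing "adcbd" and "edecc" position by position:
  Position 0: 'a' vs 'e' => DIFFER
  Position 1: 'd' vs 'd' => same
  Position 2: 'c' vs 'e' => DIFFER
  Position 3: 'b' vs 'c' => DIFFER
  Position 4: 'd' vs 'c' => DIFFER
Positions that differ: 4

4


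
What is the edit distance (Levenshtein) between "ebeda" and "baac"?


Computing edit distance: "ebeda" -> "baac"
DP table:
           b    a    a    c
      0    1    2    3    4
  e   1    1    2    3    4
  b   2    1    2    3    4
  e   3    2    2    3    4
  d   4    3    3    3    4
  a   5    4    3    3    4
Edit distance = dp[5][4] = 4

4


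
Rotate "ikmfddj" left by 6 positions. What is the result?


Input: "ikmfddj", rotate left by 6
First 6 characters: "ikmfdd"
Remaining characters: "j"
Concatenate remaining + first: "j" + "ikmfdd" = "jikmfdd"

jikmfdd


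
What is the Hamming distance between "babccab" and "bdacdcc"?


Comparing "babccab" and "bdacdcc" position by position:
  Position 0: 'b' vs 'b' => same
  Position 1: 'a' vs 'd' => differ
  Position 2: 'b' vs 'a' => differ
  Position 3: 'c' vs 'c' => same
  Position 4: 'c' vs 'd' => differ
  Position 5: 'a' vs 'c' => differ
  Position 6: 'b' vs 'c' => differ
Total differences (Hamming distance): 5

5


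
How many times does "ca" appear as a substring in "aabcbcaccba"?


Searching for "ca" in "aabcbcaccba"
Scanning each position:
  Position 0: "aa" => no
  Position 1: "ab" => no
  Position 2: "bc" => no
  Position 3: "cb" => no
  Position 4: "bc" => no
  Position 5: "ca" => MATCH
  Position 6: "ac" => no
  Position 7: "cc" => no
  Position 8: "cb" => no
  Position 9: "ba" => no
Total occurrences: 1

1


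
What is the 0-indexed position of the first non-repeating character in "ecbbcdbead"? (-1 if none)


Input: ecbbcdbead
Character frequencies:
  'a': 1
  'b': 3
  'c': 2
  'd': 2
  'e': 2
Scanning left to right for freq == 1:
  Position 0 ('e'): freq=2, skip
  Position 1 ('c'): freq=2, skip
  Position 2 ('b'): freq=3, skip
  Position 3 ('b'): freq=3, skip
  Position 4 ('c'): freq=2, skip
  Position 5 ('d'): freq=2, skip
  Position 6 ('b'): freq=3, skip
  Position 7 ('e'): freq=2, skip
  Position 8 ('a'): unique! => answer = 8

8


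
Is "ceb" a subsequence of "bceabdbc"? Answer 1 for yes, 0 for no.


Check if "ceb" is a subsequence of "bceabdbc"
Greedy scan:
  Position 0 ('b'): no match needed
  Position 1 ('c'): matches sub[0] = 'c'
  Position 2 ('e'): matches sub[1] = 'e'
  Position 3 ('a'): no match needed
  Position 4 ('b'): matches sub[2] = 'b'
  Position 5 ('d'): no match needed
  Position 6 ('b'): no match needed
  Position 7 ('c'): no match needed
All 3 characters matched => is a subsequence

1


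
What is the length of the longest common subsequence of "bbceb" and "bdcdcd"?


LCS of "bbceb" and "bdcdcd"
DP table:
           b    d    c    d    c    d
      0    0    0    0    0    0    0
  b   0    1    1    1    1    1    1
  b   0    1    1    1    1    1    1
  c   0    1    1    2    2    2    2
  e   0    1    1    2    2    2    2
  b   0    1    1    2    2    2    2
LCS length = dp[5][6] = 2

2


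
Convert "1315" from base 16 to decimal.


Input: "1315" in base 16
Positional expansion:
  Digit '1' (value 1) x 16^3 = 4096
  Digit '3' (value 3) x 16^2 = 768
  Digit '1' (value 1) x 16^1 = 16
  Digit '5' (value 5) x 16^0 = 5
Sum = 4885

4885


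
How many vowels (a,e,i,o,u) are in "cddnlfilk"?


Input: cddnlfilk
Checking each character:
  'c' at position 0: consonant
  'd' at position 1: consonant
  'd' at position 2: consonant
  'n' at position 3: consonant
  'l' at position 4: consonant
  'f' at position 5: consonant
  'i' at position 6: vowel (running total: 1)
  'l' at position 7: consonant
  'k' at position 8: consonant
Total vowels: 1

1


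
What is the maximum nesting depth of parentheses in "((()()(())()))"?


Input: "((()()(())()))"
Tracking depth:
  Position 0 '(': depth becomes 1
  Position 1 '(': depth becomes 2
  Position 2 '(': depth becomes 3
  Position 3 ')': depth becomes 2
  Position 4 '(': depth becomes 3
  Position 5 ')': depth becomes 2
  Position 6 '(': depth becomes 3
  Position 7 '(': depth becomes 4
  Position 8 ')': depth becomes 3
  Position 9 ')': depth becomes 2
  Position 10 '(': depth becomes 3
  Position 11 ')': depth becomes 2
  Position 12 ')': depth becomes 1
  Position 13 ')': depth becomes 0
Maximum depth reached: 4

4


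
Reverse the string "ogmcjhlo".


Input: ogmcjhlo
Reading characters right to left:
  Position 7: 'o'
  Position 6: 'l'
  Position 5: 'h'
  Position 4: 'j'
  Position 3: 'c'
  Position 2: 'm'
  Position 1: 'g'
  Position 0: 'o'
Reversed: olhjcmgo

olhjcmgo


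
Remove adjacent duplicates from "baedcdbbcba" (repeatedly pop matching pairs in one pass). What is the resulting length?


Input: baedcdbbcba
Stack-based adjacent duplicate removal:
  Read 'b': push. Stack: b
  Read 'a': push. Stack: ba
  Read 'e': push. Stack: bae
  Read 'd': push. Stack: baed
  Read 'c': push. Stack: baedc
  Read 'd': push. Stack: baedcd
  Read 'b': push. Stack: baedcdb
  Read 'b': matches stack top 'b' => pop. Stack: baedcd
  Read 'c': push. Stack: baedcdc
  Read 'b': push. Stack: baedcdcb
  Read 'a': push. Stack: baedcdcba
Final stack: "baedcdcba" (length 9)

9
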